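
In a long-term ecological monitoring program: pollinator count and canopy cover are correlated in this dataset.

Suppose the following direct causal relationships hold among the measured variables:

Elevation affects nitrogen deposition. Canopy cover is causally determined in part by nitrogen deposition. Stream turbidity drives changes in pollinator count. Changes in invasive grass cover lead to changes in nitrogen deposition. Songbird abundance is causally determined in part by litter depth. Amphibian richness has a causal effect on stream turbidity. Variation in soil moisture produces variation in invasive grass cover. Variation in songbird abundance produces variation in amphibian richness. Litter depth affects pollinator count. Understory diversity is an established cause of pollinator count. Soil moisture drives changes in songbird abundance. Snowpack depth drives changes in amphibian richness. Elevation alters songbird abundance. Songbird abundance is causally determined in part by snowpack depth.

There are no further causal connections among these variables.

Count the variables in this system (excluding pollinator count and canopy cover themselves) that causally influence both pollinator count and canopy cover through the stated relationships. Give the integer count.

The common causes are: elevation (to pollinator count via elevation → songbird abundance → amphibian richness → stream turbidity → pollinator count; to canopy cover via elevation → nitrogen deposition → canopy cover); soil moisture (to pollinator count via soil moisture → songbird abundance → amphibian richness → stream turbidity → pollinator count; to canopy cover via soil moisture → invasive grass cover → nitrogen deposition → canopy cover).
Every other variable lacks a causal path to at least one of pollinator count and canopy cover.

2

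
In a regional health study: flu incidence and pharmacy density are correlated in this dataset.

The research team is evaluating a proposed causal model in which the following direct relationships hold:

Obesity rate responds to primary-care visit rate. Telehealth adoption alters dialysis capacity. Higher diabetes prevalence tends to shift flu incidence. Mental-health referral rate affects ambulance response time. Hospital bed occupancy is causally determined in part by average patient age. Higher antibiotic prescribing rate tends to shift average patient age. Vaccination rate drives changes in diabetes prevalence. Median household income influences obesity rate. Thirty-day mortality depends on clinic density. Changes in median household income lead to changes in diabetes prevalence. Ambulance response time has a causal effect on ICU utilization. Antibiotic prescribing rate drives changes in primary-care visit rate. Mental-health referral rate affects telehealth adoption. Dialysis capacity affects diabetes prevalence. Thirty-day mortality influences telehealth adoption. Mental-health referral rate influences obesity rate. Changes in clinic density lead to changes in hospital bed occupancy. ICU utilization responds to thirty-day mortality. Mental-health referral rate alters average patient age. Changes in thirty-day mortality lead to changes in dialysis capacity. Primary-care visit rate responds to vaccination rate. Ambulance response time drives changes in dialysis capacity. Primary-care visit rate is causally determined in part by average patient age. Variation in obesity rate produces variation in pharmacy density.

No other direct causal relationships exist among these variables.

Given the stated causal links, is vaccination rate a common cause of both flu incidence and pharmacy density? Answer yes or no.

Vaccination rate has a causal path to flu incidence (vaccination rate → diabetes prevalence → flu incidence) and to pharmacy density (vaccination rate → primary-care visit rate → obesity rate → pharmacy density), so it is a common cause of both — a confounder.

yes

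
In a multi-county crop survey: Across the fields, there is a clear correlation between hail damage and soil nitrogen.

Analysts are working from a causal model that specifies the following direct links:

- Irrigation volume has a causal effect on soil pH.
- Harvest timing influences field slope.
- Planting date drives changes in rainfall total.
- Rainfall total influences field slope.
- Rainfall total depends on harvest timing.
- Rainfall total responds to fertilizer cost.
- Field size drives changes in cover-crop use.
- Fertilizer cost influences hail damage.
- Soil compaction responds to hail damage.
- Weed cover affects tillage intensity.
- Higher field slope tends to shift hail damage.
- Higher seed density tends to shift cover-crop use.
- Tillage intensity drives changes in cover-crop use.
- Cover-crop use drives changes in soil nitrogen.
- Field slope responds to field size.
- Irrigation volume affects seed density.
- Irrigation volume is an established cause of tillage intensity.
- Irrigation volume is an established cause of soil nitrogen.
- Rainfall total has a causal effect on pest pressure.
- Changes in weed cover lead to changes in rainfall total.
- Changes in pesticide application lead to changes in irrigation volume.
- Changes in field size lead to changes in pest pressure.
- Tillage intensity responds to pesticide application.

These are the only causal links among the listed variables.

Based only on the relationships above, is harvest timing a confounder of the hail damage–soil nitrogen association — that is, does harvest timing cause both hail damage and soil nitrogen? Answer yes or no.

Harvest timing has no stated causal path to soil nitrogen. A confounder must cause both variables, so harvest timing does not qualify.

no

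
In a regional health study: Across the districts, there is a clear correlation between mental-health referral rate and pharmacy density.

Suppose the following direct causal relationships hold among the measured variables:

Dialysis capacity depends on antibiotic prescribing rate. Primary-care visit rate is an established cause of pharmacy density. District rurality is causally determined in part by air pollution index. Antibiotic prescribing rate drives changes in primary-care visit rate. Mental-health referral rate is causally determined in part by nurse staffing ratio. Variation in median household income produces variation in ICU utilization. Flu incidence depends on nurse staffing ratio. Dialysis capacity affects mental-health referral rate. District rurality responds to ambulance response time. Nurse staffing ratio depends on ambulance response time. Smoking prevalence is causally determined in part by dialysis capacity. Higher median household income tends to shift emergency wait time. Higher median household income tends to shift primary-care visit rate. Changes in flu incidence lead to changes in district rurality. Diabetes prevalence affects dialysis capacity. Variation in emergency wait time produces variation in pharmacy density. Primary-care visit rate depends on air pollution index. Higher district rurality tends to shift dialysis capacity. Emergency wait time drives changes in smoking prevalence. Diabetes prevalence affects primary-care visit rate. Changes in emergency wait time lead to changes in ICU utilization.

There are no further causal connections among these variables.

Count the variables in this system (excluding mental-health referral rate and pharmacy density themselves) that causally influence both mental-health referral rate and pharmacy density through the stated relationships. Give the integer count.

The common causes are: air pollution index (to mental-health referral rate via air pollution index → district rurality → dialysis capacity → mental-health referral rate; to pharmacy density via air pollution index → primary-care visit rate → pharmacy density); antibiotic prescribing rate (to mental-health referral rate via antibiotic prescribing rate → dialysis capacity → mental-health referral rate; to pharmacy density via antibiotic prescribing rate → primary-care visit rate → pharmacy density); diabetes prevalence (to mental-health referral rate via diabetes prevalence → dialysis capacity → mental-health referral rate; to pharmacy density via diabetes prevalence → primary-care visit rate → pharmacy density).
Every other variable lacks a causal path to at least one of mental-health referral rate and pharmacy density.

3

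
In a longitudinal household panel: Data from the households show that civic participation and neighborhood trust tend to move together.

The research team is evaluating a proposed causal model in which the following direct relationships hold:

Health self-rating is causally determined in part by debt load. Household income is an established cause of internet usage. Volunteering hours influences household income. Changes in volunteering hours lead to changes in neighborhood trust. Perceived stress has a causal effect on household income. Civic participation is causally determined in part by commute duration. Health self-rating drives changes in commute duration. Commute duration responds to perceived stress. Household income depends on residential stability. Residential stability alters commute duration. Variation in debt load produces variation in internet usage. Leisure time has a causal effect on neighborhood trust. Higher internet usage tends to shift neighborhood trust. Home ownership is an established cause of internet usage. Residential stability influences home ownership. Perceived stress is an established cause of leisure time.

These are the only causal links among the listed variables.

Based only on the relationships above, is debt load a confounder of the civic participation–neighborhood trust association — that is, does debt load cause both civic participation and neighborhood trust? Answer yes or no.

Debt load has a causal path to civic participation (debt load → health self-rating → commute duration → civic participation) and to neighborhood trust (debt load → internet usage → neighborhood trust), so it is a common cause of both — a confounder.

yes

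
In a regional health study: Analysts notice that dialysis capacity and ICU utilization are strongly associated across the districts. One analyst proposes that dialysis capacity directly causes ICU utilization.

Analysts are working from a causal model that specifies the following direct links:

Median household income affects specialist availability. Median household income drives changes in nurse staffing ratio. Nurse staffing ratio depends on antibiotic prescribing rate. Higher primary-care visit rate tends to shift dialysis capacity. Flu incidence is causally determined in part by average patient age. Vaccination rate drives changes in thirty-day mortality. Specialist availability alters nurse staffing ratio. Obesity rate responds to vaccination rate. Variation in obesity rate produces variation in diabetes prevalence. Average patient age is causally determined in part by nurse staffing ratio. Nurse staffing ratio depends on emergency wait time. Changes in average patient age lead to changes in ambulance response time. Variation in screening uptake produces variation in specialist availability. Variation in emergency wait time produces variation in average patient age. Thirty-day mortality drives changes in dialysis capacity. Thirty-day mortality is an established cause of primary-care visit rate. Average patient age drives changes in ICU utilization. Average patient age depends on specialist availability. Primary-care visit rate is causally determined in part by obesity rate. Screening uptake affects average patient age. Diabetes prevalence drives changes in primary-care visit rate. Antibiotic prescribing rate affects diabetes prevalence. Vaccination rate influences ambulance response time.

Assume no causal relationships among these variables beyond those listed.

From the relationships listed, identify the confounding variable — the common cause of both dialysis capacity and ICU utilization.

Antibiotic prescribing rate has a causal path to dialysis capacity (antibiotic prescribing rate → diabetes prevalence → primary-care visit rate → dialysis capacity) and a separate causal path to ICU utilization (antibiotic prescribing rate → nurse staffing ratio → average patient age → ICU utilization), so it is a common cause of both.
No stated relationship gives dialysis capacity a causal route to ICU utilization, so the correlation is explained by the shared upstream cause rather than a direct effect.

antibiotic prescribing rate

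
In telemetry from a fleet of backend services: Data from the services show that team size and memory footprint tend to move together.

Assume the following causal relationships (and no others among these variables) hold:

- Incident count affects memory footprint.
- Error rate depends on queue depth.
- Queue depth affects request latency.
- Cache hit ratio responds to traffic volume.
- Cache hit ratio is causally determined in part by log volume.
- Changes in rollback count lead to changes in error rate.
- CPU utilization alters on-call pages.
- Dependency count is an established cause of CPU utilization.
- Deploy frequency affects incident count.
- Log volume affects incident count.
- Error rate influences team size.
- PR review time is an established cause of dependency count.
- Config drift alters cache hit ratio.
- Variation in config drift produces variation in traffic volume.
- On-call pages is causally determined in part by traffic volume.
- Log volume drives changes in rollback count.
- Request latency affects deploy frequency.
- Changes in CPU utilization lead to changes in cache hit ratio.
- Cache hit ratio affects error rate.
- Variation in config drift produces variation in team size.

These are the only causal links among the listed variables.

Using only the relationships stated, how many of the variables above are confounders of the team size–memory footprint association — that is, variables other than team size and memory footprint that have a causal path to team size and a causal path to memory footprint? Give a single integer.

The common causes are: log volume (to team size via log volume → cache hit ratio → error rate → team size; to memory footprint via log volume → incident count → memory footprint); queue depth (to team size via queue depth → error rate → team size; to memory footprint via queue depth → request latency → deploy frequency → incident count → memory footprint).
Every other variable lacks a causal path to at least one of team size and memory footprint.

2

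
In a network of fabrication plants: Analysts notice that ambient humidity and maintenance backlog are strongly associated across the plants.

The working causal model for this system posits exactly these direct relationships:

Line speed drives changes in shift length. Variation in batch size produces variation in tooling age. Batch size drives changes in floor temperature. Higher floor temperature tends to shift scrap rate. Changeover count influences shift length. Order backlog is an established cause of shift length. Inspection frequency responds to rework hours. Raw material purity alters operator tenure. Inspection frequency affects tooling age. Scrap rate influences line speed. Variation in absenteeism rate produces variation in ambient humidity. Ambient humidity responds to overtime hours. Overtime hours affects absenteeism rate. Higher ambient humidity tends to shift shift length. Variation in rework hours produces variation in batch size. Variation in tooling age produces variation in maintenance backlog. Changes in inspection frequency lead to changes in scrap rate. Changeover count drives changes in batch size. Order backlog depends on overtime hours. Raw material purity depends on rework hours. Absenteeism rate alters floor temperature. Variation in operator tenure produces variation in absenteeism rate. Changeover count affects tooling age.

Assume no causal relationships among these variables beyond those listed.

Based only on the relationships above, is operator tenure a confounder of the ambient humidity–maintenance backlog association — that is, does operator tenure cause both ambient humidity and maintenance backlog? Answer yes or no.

no

Operator tenure has no stated causal path to maintenance backlog. A confounder must cause both variables, so operator tenure does not qualify.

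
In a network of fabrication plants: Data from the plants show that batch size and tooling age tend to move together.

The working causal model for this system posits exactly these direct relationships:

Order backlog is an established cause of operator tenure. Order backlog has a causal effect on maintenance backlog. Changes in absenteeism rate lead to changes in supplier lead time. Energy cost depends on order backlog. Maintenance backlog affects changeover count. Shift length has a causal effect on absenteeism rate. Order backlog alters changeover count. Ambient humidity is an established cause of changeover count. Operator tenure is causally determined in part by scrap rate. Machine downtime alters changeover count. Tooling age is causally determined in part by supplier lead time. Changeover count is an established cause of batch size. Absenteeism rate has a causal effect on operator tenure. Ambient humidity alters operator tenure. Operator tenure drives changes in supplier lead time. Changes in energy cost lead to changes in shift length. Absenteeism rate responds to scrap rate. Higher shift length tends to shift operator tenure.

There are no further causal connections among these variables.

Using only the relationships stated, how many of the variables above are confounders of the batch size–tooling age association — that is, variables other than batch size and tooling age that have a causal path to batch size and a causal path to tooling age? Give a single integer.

The common causes are: ambient humidity (to batch size via ambient humidity → changeover count → batch size; to tooling age via ambient humidity → operator tenure → supplier lead time → tooling age); order backlog (to batch size via order backlog → changeover count → batch size; to tooling age via order backlog → operator tenure → supplier lead time → tooling age).
Every other variable lacks a causal path to at least one of batch size and tooling age.

2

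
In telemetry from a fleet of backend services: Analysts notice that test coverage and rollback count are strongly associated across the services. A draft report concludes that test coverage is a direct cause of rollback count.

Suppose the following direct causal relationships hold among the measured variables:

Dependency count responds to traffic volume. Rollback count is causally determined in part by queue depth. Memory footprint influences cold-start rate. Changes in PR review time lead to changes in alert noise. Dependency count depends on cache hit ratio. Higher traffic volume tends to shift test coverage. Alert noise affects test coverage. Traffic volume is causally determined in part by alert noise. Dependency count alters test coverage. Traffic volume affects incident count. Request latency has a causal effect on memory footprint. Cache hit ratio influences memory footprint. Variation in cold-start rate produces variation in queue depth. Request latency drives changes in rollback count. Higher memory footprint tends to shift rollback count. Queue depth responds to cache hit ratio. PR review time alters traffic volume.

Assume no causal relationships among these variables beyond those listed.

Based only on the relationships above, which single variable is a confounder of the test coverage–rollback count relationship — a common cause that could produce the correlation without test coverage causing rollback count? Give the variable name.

cache hit ratio

Cache hit ratio has a causal path to test coverage (cache hit ratio → dependency count → test coverage) and a separate causal path to rollback count (cache hit ratio → memory footprint → rollback count), so it is a common cause of both.
No stated relationship gives test coverage a causal route to rollback count, so the correlation is explained by the shared upstream cause rather than a direct effect.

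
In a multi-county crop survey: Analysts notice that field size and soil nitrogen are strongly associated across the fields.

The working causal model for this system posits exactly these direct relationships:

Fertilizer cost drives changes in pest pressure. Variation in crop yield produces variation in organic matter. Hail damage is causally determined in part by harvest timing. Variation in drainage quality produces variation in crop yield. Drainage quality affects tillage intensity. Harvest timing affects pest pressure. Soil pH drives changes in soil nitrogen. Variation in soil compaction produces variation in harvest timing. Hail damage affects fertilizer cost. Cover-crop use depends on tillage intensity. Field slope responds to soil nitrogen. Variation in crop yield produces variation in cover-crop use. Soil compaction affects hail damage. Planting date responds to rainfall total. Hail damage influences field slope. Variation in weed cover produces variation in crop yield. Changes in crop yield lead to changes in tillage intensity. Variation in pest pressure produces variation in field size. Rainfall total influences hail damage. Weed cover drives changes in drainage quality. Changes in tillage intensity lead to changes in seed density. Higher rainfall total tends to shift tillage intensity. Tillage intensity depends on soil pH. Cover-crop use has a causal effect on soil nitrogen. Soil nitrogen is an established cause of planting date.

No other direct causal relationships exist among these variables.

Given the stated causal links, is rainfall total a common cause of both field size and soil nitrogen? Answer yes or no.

Rainfall total has a causal path to field size (rainfall total → hail damage → fertilizer cost → pest pressure → field size) and to soil nitrogen (rainfall total → tillage intensity → cover-crop use → soil nitrogen), so it is a common cause of both — a confounder.

yes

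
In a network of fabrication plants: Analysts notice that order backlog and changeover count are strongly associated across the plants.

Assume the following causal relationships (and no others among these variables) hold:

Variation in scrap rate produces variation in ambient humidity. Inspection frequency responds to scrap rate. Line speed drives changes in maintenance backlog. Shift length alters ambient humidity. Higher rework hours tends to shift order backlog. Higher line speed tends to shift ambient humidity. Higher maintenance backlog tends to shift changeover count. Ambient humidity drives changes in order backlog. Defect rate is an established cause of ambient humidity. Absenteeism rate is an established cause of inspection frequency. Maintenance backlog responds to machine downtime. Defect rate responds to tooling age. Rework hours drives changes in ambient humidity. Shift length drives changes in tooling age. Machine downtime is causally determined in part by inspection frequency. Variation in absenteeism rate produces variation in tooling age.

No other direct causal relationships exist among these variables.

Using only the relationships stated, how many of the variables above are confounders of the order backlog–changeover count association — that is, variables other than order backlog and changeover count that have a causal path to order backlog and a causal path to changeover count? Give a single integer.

3

The common causes are: absenteeism rate (to order backlog via absenteeism rate → tooling age → defect rate → ambient humidity → order backlog; to changeover count via absenteeism rate → inspection frequency → machine downtime → maintenance backlog → changeover count); line speed (to order backlog via line speed → ambient humidity → order backlog; to changeover count via line speed → maintenance backlog → changeover count); scrap rate (to order backlog via scrap rate → ambient humidity → order backlog; to changeover count via scrap rate → inspection frequency → machine downtime → maintenance backlog → changeover count).
Every other variable lacks a causal path to at least one of order backlog and changeover count.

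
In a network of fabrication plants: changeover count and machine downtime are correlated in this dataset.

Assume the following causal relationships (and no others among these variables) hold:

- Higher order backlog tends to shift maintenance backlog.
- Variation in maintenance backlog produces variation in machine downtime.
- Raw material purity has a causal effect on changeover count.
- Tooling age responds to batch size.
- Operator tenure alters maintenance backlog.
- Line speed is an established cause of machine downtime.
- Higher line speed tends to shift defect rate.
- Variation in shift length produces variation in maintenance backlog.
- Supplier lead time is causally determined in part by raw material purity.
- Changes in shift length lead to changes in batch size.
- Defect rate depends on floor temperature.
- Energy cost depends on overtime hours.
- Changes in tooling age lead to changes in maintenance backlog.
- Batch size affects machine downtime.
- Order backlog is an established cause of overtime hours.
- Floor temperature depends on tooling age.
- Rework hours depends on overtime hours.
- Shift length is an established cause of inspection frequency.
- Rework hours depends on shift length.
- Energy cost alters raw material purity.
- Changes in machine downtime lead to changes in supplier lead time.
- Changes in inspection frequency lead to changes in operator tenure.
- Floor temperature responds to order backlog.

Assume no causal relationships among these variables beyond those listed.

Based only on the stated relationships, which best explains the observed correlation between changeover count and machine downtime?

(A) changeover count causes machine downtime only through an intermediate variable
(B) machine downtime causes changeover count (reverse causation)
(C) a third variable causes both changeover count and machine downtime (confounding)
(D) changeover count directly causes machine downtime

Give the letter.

Order backlog causes changeover count (order backlog → overtime hours → energy cost → raw material purity → changeover count) and machine downtime (order backlog → maintenance backlog → machine downtime) — a common cause creating the correlation.
There is no stated path from changeover count to machine downtime or from machine downtime to changeover count, so neither direct nor reverse causation applies.

C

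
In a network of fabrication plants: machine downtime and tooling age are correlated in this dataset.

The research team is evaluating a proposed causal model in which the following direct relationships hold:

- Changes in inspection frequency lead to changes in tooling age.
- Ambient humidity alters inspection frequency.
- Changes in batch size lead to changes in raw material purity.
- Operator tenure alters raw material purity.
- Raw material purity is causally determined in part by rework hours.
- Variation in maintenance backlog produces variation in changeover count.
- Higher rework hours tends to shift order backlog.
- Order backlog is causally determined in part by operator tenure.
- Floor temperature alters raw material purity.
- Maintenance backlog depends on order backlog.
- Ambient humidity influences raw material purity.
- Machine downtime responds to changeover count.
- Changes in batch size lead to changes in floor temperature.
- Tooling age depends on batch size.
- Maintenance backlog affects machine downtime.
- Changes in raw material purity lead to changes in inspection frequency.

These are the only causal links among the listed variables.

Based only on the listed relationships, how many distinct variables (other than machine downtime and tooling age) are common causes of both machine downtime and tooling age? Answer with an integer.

The common causes are: operator tenure (to machine downtime via operator tenure → order backlog → maintenance backlog → machine downtime; to tooling age via operator tenure → raw material purity → inspection frequency → tooling age); rework hours (to machine downtime via rework hours → order backlog → maintenance backlog → machine downtime; to tooling age via rework hours → raw material purity → inspection frequency → tooling age).
Every other variable lacks a causal path to at least one of machine downtime and tooling age.

2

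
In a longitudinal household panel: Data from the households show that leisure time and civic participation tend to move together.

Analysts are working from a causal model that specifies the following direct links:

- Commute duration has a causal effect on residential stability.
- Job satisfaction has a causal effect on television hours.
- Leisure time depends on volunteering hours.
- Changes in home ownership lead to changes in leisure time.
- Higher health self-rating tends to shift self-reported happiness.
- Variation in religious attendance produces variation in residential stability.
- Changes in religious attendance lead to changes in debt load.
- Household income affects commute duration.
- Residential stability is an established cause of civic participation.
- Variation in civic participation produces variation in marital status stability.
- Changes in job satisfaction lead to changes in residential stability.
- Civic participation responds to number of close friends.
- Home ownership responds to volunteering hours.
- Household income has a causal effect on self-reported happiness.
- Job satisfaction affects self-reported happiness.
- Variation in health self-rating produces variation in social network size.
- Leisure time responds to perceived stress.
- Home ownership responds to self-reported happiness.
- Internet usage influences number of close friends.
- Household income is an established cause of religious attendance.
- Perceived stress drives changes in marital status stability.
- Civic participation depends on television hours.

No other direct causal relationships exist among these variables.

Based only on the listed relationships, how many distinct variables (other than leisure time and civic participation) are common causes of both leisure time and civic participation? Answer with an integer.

2

The common causes are: household income (to leisure time via household income → self-reported happiness → home ownership → leisure time; to civic participation via household income → religious attendance → residential stability → civic participation); job satisfaction (to leisure time via job satisfaction → self-reported happiness → home ownership → leisure time; to civic participation via job satisfaction → television hours → civic participation).
Every other variable lacks a causal path to at least one of leisure time and civic participation.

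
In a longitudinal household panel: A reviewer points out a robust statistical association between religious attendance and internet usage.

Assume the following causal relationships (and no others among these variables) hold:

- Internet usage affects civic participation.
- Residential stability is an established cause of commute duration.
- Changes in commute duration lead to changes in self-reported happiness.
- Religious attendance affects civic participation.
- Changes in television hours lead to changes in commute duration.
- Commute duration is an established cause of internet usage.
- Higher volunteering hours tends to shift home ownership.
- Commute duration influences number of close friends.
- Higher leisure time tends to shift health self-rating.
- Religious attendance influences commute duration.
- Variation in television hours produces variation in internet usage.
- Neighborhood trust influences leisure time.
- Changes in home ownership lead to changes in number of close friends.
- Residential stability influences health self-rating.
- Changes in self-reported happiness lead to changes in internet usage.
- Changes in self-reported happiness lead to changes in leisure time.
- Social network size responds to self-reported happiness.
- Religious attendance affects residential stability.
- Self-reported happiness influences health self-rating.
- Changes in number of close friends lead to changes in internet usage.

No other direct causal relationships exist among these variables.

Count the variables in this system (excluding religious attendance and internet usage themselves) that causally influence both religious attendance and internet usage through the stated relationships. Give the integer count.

0

No listed variable has a causal path to both religious attendance and internet usage, so there are no common causes.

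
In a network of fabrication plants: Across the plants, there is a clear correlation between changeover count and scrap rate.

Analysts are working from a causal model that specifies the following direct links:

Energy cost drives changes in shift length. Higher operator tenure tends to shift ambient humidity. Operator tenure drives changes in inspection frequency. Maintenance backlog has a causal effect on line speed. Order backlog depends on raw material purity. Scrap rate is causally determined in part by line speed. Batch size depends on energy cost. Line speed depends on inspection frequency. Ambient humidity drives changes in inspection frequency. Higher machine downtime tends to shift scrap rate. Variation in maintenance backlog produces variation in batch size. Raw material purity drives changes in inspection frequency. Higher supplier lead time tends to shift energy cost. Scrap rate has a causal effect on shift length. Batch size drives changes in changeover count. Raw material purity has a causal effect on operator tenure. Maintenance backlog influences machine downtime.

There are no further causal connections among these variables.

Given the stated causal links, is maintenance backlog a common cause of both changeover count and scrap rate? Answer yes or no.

yes

Maintenance backlog has a causal path to changeover count (maintenance backlog → batch size → changeover count) and to scrap rate (maintenance backlog → line speed → scrap rate), so it is a common cause of both — a confounder.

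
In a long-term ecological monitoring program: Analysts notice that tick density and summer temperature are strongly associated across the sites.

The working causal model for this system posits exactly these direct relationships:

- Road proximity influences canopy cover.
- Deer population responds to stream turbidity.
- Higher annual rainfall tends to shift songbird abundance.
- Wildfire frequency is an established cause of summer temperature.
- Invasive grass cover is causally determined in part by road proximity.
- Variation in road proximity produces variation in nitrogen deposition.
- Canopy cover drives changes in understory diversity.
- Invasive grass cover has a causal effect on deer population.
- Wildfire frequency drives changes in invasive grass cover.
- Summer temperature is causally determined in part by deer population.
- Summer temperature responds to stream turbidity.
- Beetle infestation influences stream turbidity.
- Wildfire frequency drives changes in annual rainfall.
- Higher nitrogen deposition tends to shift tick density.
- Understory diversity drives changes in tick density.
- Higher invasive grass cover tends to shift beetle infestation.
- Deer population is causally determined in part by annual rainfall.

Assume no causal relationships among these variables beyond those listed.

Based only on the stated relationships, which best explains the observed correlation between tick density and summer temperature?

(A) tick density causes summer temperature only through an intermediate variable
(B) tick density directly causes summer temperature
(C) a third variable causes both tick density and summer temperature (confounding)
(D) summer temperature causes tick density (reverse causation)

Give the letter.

C

Road proximity causes tick density (road proximity → nitrogen deposition → tick density) and summer temperature (road proximity → invasive grass cover → deer population → summer temperature) — a common cause creating the correlation.
There is no stated path from tick density to summer temperature or from summer temperature to tick density, so neither direct nor reverse causation applies.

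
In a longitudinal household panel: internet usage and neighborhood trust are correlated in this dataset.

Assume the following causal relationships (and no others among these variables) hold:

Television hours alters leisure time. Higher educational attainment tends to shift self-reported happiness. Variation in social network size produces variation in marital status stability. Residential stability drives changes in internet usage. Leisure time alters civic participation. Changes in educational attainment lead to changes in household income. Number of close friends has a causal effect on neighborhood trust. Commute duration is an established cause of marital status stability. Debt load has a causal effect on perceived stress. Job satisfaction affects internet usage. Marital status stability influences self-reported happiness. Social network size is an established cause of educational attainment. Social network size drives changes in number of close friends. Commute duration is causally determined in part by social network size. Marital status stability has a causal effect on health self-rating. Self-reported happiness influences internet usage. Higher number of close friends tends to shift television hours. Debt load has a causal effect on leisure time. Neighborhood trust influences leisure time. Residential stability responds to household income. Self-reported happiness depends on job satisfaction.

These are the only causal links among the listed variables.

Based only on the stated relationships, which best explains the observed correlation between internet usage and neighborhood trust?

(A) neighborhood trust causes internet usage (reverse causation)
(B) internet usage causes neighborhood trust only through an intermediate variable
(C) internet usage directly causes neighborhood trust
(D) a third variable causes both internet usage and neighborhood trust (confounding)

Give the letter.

Social network size causes internet usage (social network size → educational attainment → self-reported happiness → internet usage) and neighborhood trust (social network size → number of close friends → neighborhood trust) — a common cause creating the correlation.
There is no stated path from internet usage to neighborhood trust or from neighborhood trust to internet usage, so neither direct nor reverse causation applies.

D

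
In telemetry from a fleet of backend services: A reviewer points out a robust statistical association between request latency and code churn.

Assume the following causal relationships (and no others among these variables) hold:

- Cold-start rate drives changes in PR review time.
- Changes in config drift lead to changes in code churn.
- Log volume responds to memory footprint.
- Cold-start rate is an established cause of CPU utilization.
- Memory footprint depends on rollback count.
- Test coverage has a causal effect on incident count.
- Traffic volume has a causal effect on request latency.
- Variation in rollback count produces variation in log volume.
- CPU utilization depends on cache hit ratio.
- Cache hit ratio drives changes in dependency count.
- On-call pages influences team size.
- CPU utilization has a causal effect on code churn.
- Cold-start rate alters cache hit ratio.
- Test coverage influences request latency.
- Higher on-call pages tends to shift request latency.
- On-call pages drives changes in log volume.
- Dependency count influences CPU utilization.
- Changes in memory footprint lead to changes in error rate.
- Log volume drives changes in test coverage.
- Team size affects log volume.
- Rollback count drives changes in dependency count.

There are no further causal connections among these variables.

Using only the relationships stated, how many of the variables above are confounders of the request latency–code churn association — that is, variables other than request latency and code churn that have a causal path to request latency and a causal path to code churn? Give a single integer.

1

The common causes are: rollback count (to request latency via rollback count → log volume → test coverage → request latency; to code churn via rollback count → dependency count → CPU utilization → code churn).
Every other variable lacks a causal path to at least one of request latency and code churn.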